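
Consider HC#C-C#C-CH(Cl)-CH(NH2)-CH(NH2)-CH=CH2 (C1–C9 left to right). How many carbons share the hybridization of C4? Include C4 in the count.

C4 is sp (two π bonds).
C1: sp ✓
C2: sp ✓
C3: sp ✓
C4: sp ✓
C5: sp3
C6: sp3
C7: sp3
C8: sp2
C9: sp2
4 carbons are sp.

4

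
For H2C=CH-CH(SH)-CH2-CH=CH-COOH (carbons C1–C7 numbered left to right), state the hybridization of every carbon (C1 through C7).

C1 sp2, C2 sp2, C3 sp3, C4 sp3, C5 sp2, C6 sp2, C7 sp2

C1 is sp2: 3 σ bonds, plus one π bond, 3 electron-density regions.
C2 has 3 σ bonds, plus one π bond: steric number 3 → sp2.
C3 (4 σ bonds) has steric number 4: sp3.
C4: 4 σ bonds; 4 regions of electron density → sp3.
C5 (3 σ bonds, plus one π bond) has steric number 3: sp2.
C6 (3 σ bonds, plus one π bond) has steric number 3: sp2.
C7 carries 3 σ bonds, plus one π bond, giving a steric number of 3, so it is sp2.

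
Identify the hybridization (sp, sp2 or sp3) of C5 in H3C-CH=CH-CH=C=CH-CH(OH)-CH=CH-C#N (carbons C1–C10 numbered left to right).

C5: 2 σ bonds, plus two π bonds; 2 regions of electron density → sp.

sp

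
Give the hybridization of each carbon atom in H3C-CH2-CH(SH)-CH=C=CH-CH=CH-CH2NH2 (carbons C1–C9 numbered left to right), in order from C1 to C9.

C1 sp3, C2 sp3, C3 sp3, C4 sp2, C5 sp, C6 sp2, C7 sp2, C8 sp2, C9 sp3

C1 has 4 σ bonds: steric number 4 → sp3.
C2 (4 σ bonds) has steric number 4: sp3.
C3 is sp3: 4 σ bonds, 4 electron-density regions.
C4 — 3 σ bonds, plus one π bond. Steric number 3, so sp2.
C5 has 2 σ bonds, plus two π bonds: steric number 2 → sp.
C6: 3 σ bonds, plus one π bond; 3 regions of electron density → sp2.
C7 is sp2: 3 σ bonds, plus one π bond, 3 electron-density regions.
C8 carries 3 σ bonds, plus one π bond, giving a steric number of 3, so it is sp2.
C9: 4 σ bonds; 4 regions of electron density → sp3.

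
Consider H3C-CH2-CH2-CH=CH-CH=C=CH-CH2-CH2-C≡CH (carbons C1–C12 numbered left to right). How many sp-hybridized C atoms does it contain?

3

C1: sp3
C2: sp3
C3: sp3
C4: sp2
C5: sp2
C6: sp2
C7: sp ✓
C8: sp2
C9: sp3
C10: sp3
C11: sp ✓
C12: sp ✓
C7, C11, C12 → 3 sp carbons.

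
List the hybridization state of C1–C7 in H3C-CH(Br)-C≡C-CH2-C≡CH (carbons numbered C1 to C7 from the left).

C1: 4 σ bonds — 4 electron domains, sp3.
C2: 4 σ bonds; 4 regions of electron density → sp3.
C3: 2 σ bonds, plus two π bonds; 2 regions of electron density → sp.
C4: 2 σ bonds, plus two π bonds; 2 regions of electron density → sp.
C5 is sp3: 4 σ bonds, 4 electron-density regions.
C6 is sp: 2 σ bonds, plus two π bonds, 2 electron-density regions.
C7: 2 σ bonds, plus two π bonds — 2 electron domains, sp.

C1 sp3, C2 sp3, C3 sp, C4 sp, C5 sp3, C6 sp, C7 sp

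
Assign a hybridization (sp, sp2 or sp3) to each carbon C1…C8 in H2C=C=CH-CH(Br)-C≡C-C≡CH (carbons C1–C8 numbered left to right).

C1 sp2, C2 sp, C3 sp2, C4 sp3, C5 sp, C6 sp, C7 sp, C8 sp

C1 is sp2: 3 σ bonds, plus one π bond, 3 electron-density regions.
C2 — 2 σ bonds, plus two π bonds. Steric number 2, so sp.
C3: 3 σ bonds, plus one π bond — 3 electron domains, sp2.
C4: 4 σ bonds; 4 regions of electron density → sp3.
C5 (2 σ bonds, plus two π bonds) has steric number 2: sp.
C6 carries 2 σ bonds, plus two π bonds, giving a steric number of 2, so it is sp.
C7 — 2 σ bonds, plus two π bonds. Steric number 2, so sp.
C8: 2 σ bonds, plus two π bonds — 2 electron domains, sp.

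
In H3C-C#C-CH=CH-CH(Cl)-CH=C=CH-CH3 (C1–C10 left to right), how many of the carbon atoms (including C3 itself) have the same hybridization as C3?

C3 is sp (two π bonds).
C1: sp3
C2: sp ✓
C3: sp ✓
C4: sp2
C5: sp2
C6: sp3
C7: sp2
C8: sp ✓
C9: sp2
C10: sp3
3 carbons are sp.

3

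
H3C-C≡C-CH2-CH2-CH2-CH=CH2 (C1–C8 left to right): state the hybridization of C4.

C4 is sp3: 4 σ bonds, 4 electron-density regions.

sp3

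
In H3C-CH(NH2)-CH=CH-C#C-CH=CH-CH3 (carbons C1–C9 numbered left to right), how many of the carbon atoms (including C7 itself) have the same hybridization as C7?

C7 is sp2 (one π bond).
C1: sp3
C2: sp3
C3: sp2 ✓
C4: sp2 ✓
C5: sp
C6: sp
C7: sp2 ✓
C8: sp2 ✓
C9: sp3
4 carbons are sp2.

4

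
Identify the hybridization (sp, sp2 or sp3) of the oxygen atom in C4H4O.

sp^2

One O lone pair is in the aromatic π system (p orbital), the other is in an sp2 hybrid in the ring plane; O has two σ bonds + one in-plane lone pair → sp2.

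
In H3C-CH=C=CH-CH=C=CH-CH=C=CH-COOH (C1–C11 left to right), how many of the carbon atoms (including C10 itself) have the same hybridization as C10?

7

C10 is sp2 (one π bond).
C1: sp3
C2: sp2 ✓
C3: sp
C4: sp2 ✓
C5: sp2 ✓
C6: sp
C7: sp2 ✓
C8: sp2 ✓
C9: sp
C10: sp2 ✓
C11: sp2 ✓
7 carbons are sp2.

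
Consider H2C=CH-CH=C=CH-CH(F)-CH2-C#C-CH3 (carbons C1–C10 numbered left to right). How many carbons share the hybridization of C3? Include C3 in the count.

4

C3 is sp2 (one π bond).
C1: sp2 ✓
C2: sp2 ✓
C3: sp2 ✓
C4: sp
C5: sp2 ✓
C6: sp3
C7: sp3
C8: sp
C9: sp
C10: sp3
4 carbons are sp2.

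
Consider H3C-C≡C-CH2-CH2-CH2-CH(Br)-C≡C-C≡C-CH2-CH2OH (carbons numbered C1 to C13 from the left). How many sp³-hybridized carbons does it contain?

7

C1: sp3 ✓
C2: sp
C3: sp
C4: sp3 ✓
C5: sp3 ✓
C6: sp3 ✓
C7: sp3 ✓
C8: sp
C9: sp
C10: sp
C11: sp
C12: sp3 ✓
C13: sp3 ✓
C1, C4, C5, C6, C7, C12, C13 → 7 sp3 carbons.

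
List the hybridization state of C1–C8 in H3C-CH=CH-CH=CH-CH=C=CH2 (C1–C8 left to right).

C1 sp3, C2 sp2, C3 sp2, C4 sp2, C5 sp2, C6 sp2, C7 sp, C8 sp2

C1 carries 4 σ bonds, giving a steric number of 4, so it is sp3.
C2 has 3 σ bonds, plus one π bond: steric number 3 → sp2.
C3 is sp2: 3 σ bonds, plus one π bond, 3 electron-density regions.
C4 has 3 σ bonds, plus one π bond: steric number 3 → sp2.
C5: 3 σ bonds, plus one π bond; 3 regions of electron density → sp2.
C6: 3 σ bonds, plus one π bond — 3 electron domains, sp2.
C7: 2 σ bonds, plus two π bonds — 2 electron domains, sp.
C8: 3 σ bonds, plus one π bond; 3 regions of electron density → sp2.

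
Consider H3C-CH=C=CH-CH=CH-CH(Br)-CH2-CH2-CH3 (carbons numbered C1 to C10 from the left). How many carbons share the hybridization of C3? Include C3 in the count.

1

C3 is sp (two π bonds).
C1: sp3
C2: sp2
C3: sp ✓
C4: sp2
C5: sp2
C6: sp2
C7: sp3
C8: sp3
C9: sp3
C10: sp3
1 carbon is sp.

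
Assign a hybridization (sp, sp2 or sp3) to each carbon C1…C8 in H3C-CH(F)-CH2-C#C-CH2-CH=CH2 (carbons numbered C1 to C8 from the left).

C1: 4 σ bonds — 4 electron domains, sp3.
C2 carries 4 σ bonds, giving a steric number of 4, so it is sp3.
C3 — 4 σ bonds. Steric number 4, so sp3.
C4 carries 2 σ bonds, plus two π bonds, giving a steric number of 2, so it is sp.
C5: 2 σ bonds, plus two π bonds; 2 regions of electron density → sp.
C6 is sp3: 4 σ bonds, 4 electron-density regions.
C7: 3 σ bonds, plus one π bond — 3 electron domains, sp2.
C8 is sp2: 3 σ bonds, plus one π bond, 3 electron-density regions.

C1 sp3, C2 sp3, C3 sp3, C4 sp, C5 sp, C6 sp3, C7 sp2, C8 sp2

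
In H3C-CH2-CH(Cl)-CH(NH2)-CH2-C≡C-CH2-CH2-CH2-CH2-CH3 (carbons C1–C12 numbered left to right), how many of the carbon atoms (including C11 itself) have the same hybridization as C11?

C11 is sp3 (only σ bonds).
C1: sp3 ✓
C2: sp3 ✓
C3: sp3 ✓
C4: sp3 ✓
C5: sp3 ✓
C6: sp
C7: sp
C8: sp3 ✓
C9: sp3 ✓
C10: sp3 ✓
C11: sp3 ✓
C12: sp3 ✓
10 carbons are sp3.

10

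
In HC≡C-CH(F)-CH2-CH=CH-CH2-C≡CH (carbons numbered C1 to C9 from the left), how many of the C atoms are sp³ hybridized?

3

C1: sp
C2: sp
C3: sp3 ✓
C4: sp3 ✓
C5: sp2
C6: sp2
C7: sp3 ✓
C8: sp
C9: sp
C3, C4, C7 → 3 sp3 carbons.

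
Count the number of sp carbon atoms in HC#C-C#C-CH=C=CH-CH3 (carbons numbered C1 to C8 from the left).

5

C1: sp ✓
C2: sp ✓
C3: sp ✓
C4: sp ✓
C5: sp2
C6: sp ✓
C7: sp2
C8: sp3
C1, C2, C3, C4, C6 → 5 sp carbons.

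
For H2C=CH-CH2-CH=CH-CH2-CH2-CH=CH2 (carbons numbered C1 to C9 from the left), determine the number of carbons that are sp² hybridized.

6

C1: sp2 ✓
C2: sp2 ✓
C3: sp3
C4: sp2 ✓
C5: sp2 ✓
C6: sp3
C7: sp3
C8: sp2 ✓
C9: sp2 ✓
C1, C2, C4, C5, C8, C9 → 6 sp2 carbons.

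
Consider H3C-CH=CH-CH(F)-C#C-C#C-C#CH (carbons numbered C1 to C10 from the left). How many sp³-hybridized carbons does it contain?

C1: sp3 ✓
C2: sp2
C3: sp2
C4: sp3 ✓
C5: sp
C6: sp
C7: sp
C8: sp
C9: sp
C10: sp
C1, C4 → 2 sp3 carbons.

2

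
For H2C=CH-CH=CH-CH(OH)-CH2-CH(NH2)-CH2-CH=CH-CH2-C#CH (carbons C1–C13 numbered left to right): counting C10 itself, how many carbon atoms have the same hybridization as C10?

C10 is sp2 (one π bond).
C1: sp2 ✓
C2: sp2 ✓
C3: sp2 ✓
C4: sp2 ✓
C5: sp3
C6: sp3
C7: sp3
C8: sp3
C9: sp2 ✓
C10: sp2 ✓
C11: sp3
C12: sp
C13: sp
6 carbons are sp2.

6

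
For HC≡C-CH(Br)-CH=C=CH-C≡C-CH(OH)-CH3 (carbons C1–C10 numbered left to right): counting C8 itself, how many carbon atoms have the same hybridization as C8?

C8 is sp (two π bonds).
C1: sp ✓
C2: sp ✓
C3: sp3
C4: sp2
C5: sp ✓
C6: sp2
C7: sp ✓
C8: sp ✓
C9: sp3
C10: sp3
5 carbons are sp.

5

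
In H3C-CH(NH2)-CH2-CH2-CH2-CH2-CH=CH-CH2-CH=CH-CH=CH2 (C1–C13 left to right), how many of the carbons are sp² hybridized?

6

C1: sp3
C2: sp3
C3: sp3
C4: sp3
C5: sp3
C6: sp3
C7: sp2 ✓
C8: sp2 ✓
C9: sp3
C10: sp2 ✓
C11: sp2 ✓
C12: sp2 ✓
C13: sp2 ✓
C7, C8, C10, C11, C12, C13 → 6 sp2 carbons.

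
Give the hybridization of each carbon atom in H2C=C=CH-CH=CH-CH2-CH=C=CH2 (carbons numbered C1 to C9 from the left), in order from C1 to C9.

C1 — 3 σ bonds, plus one π bond. Steric number 3, so sp2.
C2: 2 σ bonds, plus two π bonds — 2 electron domains, sp.
C3 — 3 σ bonds, plus one π bond. Steric number 3, so sp2.
C4: 3 σ bonds, plus one π bond — 3 electron domains, sp2.
C5 (3 σ bonds, plus one π bond) has steric number 3: sp2.
C6 — 4 σ bonds. Steric number 4, so sp3.
C7 carries 3 σ bonds, plus one π bond, giving a steric number of 3, so it is sp2.
C8: 2 σ bonds, plus two π bonds; 2 regions of electron density → sp.
C9: 3 σ bonds, plus one π bond; 3 regions of electron density → sp2.

C1 sp2, C2 sp, C3 sp2, C4 sp2, C5 sp2, C6 sp3, C7 sp2, C8 sp, C9 sp2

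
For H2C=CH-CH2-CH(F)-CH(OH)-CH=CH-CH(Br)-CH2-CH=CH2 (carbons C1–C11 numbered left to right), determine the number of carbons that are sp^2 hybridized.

C1: sp2 ✓
C2: sp2 ✓
C3: sp3
C4: sp3
C5: sp3
C6: sp2 ✓
C7: sp2 ✓
C8: sp3
C9: sp3
C10: sp2 ✓
C11: sp2 ✓
C1, C2, C6, C7, C10, C11 → 6 sp2 carbons.

6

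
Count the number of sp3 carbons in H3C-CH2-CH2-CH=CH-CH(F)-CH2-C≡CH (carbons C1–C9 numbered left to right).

5

C1: sp3 ✓
C2: sp3 ✓
C3: sp3 ✓
C4: sp2
C5: sp2
C6: sp3 ✓
C7: sp3 ✓
C8: sp
C9: sp
C1, C2, C3, C6, C7 → 5 sp3 carbons.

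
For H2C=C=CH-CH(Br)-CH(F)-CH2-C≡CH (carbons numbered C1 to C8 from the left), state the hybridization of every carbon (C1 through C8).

C1 sp2, C2 sp, C3 sp2, C4 sp3, C5 sp3, C6 sp3, C7 sp, C8 sp

C1 carries 3 σ bonds, plus one π bond, giving a steric number of 3, so it is sp2.
C2 — 2 σ bonds, plus two π bonds. Steric number 2, so sp.
C3 carries 3 σ bonds, plus one π bond, giving a steric number of 3, so it is sp2.
C4: 4 σ bonds — 4 electron domains, sp3.
C5 has 4 σ bonds: steric number 4 → sp3.
C6 carries 4 σ bonds, giving a steric number of 4, so it is sp3.
C7: 2 σ bonds, plus two π bonds; 2 regions of electron density → sp.
C8 — 2 σ bonds, plus two π bonds. Steric number 2, so sp.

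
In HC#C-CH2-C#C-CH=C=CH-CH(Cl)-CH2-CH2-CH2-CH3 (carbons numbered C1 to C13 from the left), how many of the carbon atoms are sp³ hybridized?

C1: sp
C2: sp
C3: sp3 ✓
C4: sp
C5: sp
C6: sp2
C7: sp
C8: sp2
C9: sp3 ✓
C10: sp3 ✓
C11: sp3 ✓
C12: sp3 ✓
C13: sp3 ✓
C3, C9, C10, C11, C12, C13 → 6 sp3 carbons.

6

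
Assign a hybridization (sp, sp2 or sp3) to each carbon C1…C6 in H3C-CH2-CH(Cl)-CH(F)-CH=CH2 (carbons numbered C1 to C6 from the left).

C1 sp3, C2 sp3, C3 sp3, C4 sp3, C5 sp2, C6 sp2

C1 is sp3: 4 σ bonds, 4 electron-density regions.
C2 carries 4 σ bonds, giving a steric number of 4, so it is sp3.
C3: 4 σ bonds — 4 electron domains, sp3.
C4 (4 σ bonds) has steric number 4: sp3.
C5 is sp2: 3 σ bonds, plus one π bond, 3 electron-density regions.
C6 has 3 σ bonds, plus one π bond: steric number 3 → sp2.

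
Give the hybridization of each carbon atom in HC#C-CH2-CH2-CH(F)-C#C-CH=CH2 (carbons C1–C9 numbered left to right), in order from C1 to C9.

C1 — 2 σ bonds, plus two π bonds. Steric number 2, so sp.
C2 (2 σ bonds, plus two π bonds) has steric number 2: sp.
C3 — 4 σ bonds. Steric number 4, so sp3.
C4: 4 σ bonds; 4 regions of electron density → sp3.
C5: 4 σ bonds — 4 electron domains, sp3.
C6: 2 σ bonds, plus two π bonds; 2 regions of electron density → sp.
C7 — 2 σ bonds, plus two π bonds. Steric number 2, so sp.
C8 — 3 σ bonds, plus one π bond. Steric number 3, so sp2.
C9 has 3 σ bonds, plus one π bond: steric number 3 → sp2.

C1 sp, C2 sp, C3 sp3, C4 sp3, C5 sp3, C6 sp, C7 sp, C8 sp2, C9 sp2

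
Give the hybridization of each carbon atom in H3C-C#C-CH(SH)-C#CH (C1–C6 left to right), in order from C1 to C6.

C1: 4 σ bonds; 4 regions of electron density → sp3.
C2: 2 σ bonds, plus two π bonds; 2 regions of electron density → sp.
C3 is sp: 2 σ bonds, plus two π bonds, 2 electron-density regions.
C4 carries 4 σ bonds, giving a steric number of 4, so it is sp3.
C5 — 2 σ bonds, plus two π bonds. Steric number 2, so sp.
C6 — 2 σ bonds, plus two π bonds. Steric number 2, so sp.

C1 sp3, C2 sp, C3 sp, C4 sp3, C5 sp, C6 sp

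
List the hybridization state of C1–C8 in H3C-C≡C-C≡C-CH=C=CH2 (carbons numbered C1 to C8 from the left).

C1 — 4 σ bonds. Steric number 4, so sp3.
C2 carries 2 σ bonds, plus two π bonds, giving a steric number of 2, so it is sp.
C3 — 2 σ bonds, plus two π bonds. Steric number 2, so sp.
C4 — 2 σ bonds, plus two π bonds. Steric number 2, so sp.
C5: 2 σ bonds, plus two π bonds; 2 regions of electron density → sp.
C6 — 3 σ bonds, plus one π bond. Steric number 3, so sp2.
C7: 2 σ bonds, plus two π bonds — 2 electron domains, sp.
C8 (3 σ bonds, plus one π bond) has steric number 3: sp2.

C1 sp3, C2 sp, C3 sp, C4 sp, C5 sp, C6 sp2, C7 sp, C8 sp2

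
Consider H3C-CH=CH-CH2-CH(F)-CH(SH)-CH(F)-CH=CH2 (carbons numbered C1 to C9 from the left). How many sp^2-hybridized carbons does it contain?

4

C1: sp3
C2: sp2 ✓
C3: sp2 ✓
C4: sp3
C5: sp3
C6: sp3
C7: sp3
C8: sp2 ✓
C9: sp2 ✓
C2, C3, C8, C9 → 4 sp2 carbons.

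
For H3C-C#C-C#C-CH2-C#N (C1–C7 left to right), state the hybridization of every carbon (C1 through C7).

C1 sp3, C2 sp, C3 sp, C4 sp, C5 sp, C6 sp3, C7 sp

C1 carries 4 σ bonds, giving a steric number of 4, so it is sp3.
C2 is sp: 2 σ bonds, plus two π bonds, 2 electron-density regions.
C3 (2 σ bonds, plus two π bonds) has steric number 2: sp.
C4: 2 σ bonds, plus two π bonds — 2 electron domains, sp.
C5 has 2 σ bonds, plus two π bonds: steric number 2 → sp.
C6 — 4 σ bonds. Steric number 4, so sp3.
C7: 2 σ bonds, plus two π bonds; 2 regions of electron density → sp.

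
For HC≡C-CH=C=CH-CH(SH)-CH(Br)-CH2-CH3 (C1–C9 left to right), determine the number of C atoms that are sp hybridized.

C1: sp ✓
C2: sp ✓
C3: sp2
C4: sp ✓
C5: sp2
C6: sp3
C7: sp3
C8: sp3
C9: sp3
C1, C2, C4 → 3 sp carbons.

3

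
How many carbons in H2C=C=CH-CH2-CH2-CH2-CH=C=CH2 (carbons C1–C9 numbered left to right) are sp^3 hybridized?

C1: sp2
C2: sp
C3: sp2
C4: sp3 ✓
C5: sp3 ✓
C6: sp3 ✓
C7: sp2
C8: sp
C9: sp2
C4, C5, C6 → 3 sp3 carbons.

3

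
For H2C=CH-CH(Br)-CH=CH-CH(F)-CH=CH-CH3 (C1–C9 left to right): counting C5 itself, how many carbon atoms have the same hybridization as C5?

C5 is sp2 (one π bond).
C1: sp2 ✓
C2: sp2 ✓
C3: sp3
C4: sp2 ✓
C5: sp2 ✓
C6: sp3
C7: sp2 ✓
C8: sp2 ✓
C9: sp3
6 carbons are sp2.

6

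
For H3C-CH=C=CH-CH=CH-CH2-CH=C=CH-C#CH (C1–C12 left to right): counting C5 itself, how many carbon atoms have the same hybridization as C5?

6

C5 is sp2 (one π bond).
C1: sp3
C2: sp2 ✓
C3: sp
C4: sp2 ✓
C5: sp2 ✓
C6: sp2 ✓
C7: sp3
C8: sp2 ✓
C9: sp
C10: sp2 ✓
C11: sp
C12: sp
6 carbons are sp2.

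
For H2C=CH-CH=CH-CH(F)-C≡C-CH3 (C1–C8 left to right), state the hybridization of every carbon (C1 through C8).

C1 carries 3 σ bonds, plus one π bond, giving a steric number of 3, so it is sp2.
C2 (3 σ bonds, plus one π bond) has steric number 3: sp2.
C3: 3 σ bonds, plus one π bond; 3 regions of electron density → sp2.
C4 carries 3 σ bonds, plus one π bond, giving a steric number of 3, so it is sp2.
C5: 4 σ bonds; 4 regions of electron density → sp3.
C6: 2 σ bonds, plus two π bonds; 2 regions of electron density → sp.
C7 is sp: 2 σ bonds, plus two π bonds, 2 electron-density regions.
C8 carries 4 σ bonds, giving a steric number of 4, so it is sp3.

C1 sp2, C2 sp2, C3 sp2, C4 sp2, C5 sp3, C6 sp, C7 sp, C8 sp3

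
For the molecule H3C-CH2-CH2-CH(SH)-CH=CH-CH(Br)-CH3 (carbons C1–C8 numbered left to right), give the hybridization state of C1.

sp3

C1 — 4 σ bonds. Steric number 4, so sp3.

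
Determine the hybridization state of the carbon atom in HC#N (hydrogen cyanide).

The carbon atom is sp: 2 σ bonds, plus two π bonds, 2 electron-density regions.

sp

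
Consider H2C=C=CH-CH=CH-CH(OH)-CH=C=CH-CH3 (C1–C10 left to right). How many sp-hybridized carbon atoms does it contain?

C1: sp2
C2: sp ✓
C3: sp2
C4: sp2
C5: sp2
C6: sp3
C7: sp2
C8: sp ✓
C9: sp2
C10: sp3
C2, C8 → 2 sp carbons.

2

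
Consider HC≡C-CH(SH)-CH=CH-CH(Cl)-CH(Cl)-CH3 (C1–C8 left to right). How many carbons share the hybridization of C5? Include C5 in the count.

C5 is sp2 (one π bond).
C1: sp
C2: sp
C3: sp3
C4: sp2 ✓
C5: sp2 ✓
C6: sp3
C7: sp3
C8: sp3
2 carbons are sp2.

2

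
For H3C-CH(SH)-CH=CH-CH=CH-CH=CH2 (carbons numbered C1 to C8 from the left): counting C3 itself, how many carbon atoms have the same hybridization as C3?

6

C3 is sp2 (one π bond).
C1: sp3
C2: sp3
C3: sp2 ✓
C4: sp2 ✓
C5: sp2 ✓
C6: sp2 ✓
C7: sp2 ✓
C8: sp2 ✓
6 carbons are sp2.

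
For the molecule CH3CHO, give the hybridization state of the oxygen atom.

The oxygen atom has 1 σ bond and 2 lone pairs, plus one π bond: steric number 3 → sp2.

sp²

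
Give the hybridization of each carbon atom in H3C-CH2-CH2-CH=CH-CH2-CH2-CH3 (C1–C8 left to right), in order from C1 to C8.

C1 sp3, C2 sp3, C3 sp3, C4 sp2, C5 sp2, C6 sp3, C7 sp3, C8 sp3

C1: 4 σ bonds; 4 regions of electron density → sp3.
C2 (4 σ bonds) has steric number 4: sp3.
C3: 4 σ bonds — 4 electron domains, sp3.
C4: 3 σ bonds, plus one π bond — 3 electron domains, sp2.
C5: 3 σ bonds, plus one π bond; 3 regions of electron density → sp2.
C6: 4 σ bonds; 4 regions of electron density → sp3.
C7 — 4 σ bonds. Steric number 4, so sp3.
C8 — 4 σ bonds. Steric number 4, so sp3.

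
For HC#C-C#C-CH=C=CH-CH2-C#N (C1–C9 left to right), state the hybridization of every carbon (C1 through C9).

C1 — 2 σ bonds, plus two π bonds. Steric number 2, so sp.
C2 is sp: 2 σ bonds, plus two π bonds, 2 electron-density regions.
C3 carries 2 σ bonds, plus two π bonds, giving a steric number of 2, so it is sp.
C4 has 2 σ bonds, plus two π bonds: steric number 2 → sp.
C5 carries 3 σ bonds, plus one π bond, giving a steric number of 3, so it is sp2.
C6 — 2 σ bonds, plus two π bonds. Steric number 2, so sp.
C7: 3 σ bonds, plus one π bond; 3 regions of electron density → sp2.
C8 has 4 σ bonds: steric number 4 → sp3.
C9 (2 σ bonds, plus two π bonds) has steric number 2: sp.

C1 sp, C2 sp, C3 sp, C4 sp, C5 sp2, C6 sp, C7 sp2, C8 sp3, C9 sp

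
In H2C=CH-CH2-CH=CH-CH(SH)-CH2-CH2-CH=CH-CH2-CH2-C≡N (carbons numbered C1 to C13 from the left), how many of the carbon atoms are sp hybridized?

1

C1: sp2
C2: sp2
C3: sp3
C4: sp2
C5: sp2
C6: sp3
C7: sp3
C8: sp3
C9: sp2
C10: sp2
C11: sp3
C12: sp3
C13: sp ✓
C13 → 1 sp carbon.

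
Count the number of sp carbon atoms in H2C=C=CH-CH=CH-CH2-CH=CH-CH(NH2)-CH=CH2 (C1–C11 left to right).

C1: sp2
C2: sp ✓
C3: sp2
C4: sp2
C5: sp2
C6: sp3
C7: sp2
C8: sp2
C9: sp3
C10: sp2
C11: sp2
C2 → 1 sp carbon.

1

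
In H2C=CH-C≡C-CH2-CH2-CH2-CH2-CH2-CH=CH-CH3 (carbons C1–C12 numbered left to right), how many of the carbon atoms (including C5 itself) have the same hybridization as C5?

C5 is sp3 (only σ bonds).
C1: sp2
C2: sp2
C3: sp
C4: sp
C5: sp3 ✓
C6: sp3 ✓
C7: sp3 ✓
C8: sp3 ✓
C9: sp3 ✓
C10: sp2
C11: sp2
C12: sp3 ✓
6 carbons are sp3.

6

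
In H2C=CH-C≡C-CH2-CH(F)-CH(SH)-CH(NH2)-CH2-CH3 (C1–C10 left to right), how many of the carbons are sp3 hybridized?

C1: sp2
C2: sp2
C3: sp
C4: sp
C5: sp3 ✓
C6: sp3 ✓
C7: sp3 ✓
C8: sp3 ✓
C9: sp3 ✓
C10: sp3 ✓
C5, C6, C7, C8, C9, C10 → 6 sp3 carbons.

6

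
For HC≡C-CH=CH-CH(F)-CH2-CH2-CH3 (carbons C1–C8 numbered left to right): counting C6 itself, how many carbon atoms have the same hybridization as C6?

C6 is sp3 (only σ bonds).
C1: sp
C2: sp
C3: sp2
C4: sp2
C5: sp3 ✓
C6: sp3 ✓
C7: sp3 ✓
C8: sp3 ✓
4 carbons are sp3.

4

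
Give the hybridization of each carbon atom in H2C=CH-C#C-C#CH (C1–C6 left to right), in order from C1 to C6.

C1: 3 σ bonds, plus one π bond — 3 electron domains, sp2.
C2: 3 σ bonds, plus one π bond; 3 regions of electron density → sp2.
C3: 2 σ bonds, plus two π bonds; 2 regions of electron density → sp.
C4 is sp: 2 σ bonds, plus two π bonds, 2 electron-density regions.
C5 is sp: 2 σ bonds, plus two π bonds, 2 electron-density regions.
C6 — 2 σ bonds, plus two π bonds. Steric number 2, so sp.

C1 sp2, C2 sp2, C3 sp, C4 sp, C5 sp, C6 sp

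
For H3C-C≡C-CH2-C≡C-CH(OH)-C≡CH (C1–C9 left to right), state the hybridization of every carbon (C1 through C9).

C1 sp3, C2 sp, C3 sp, C4 sp3, C5 sp, C6 sp, C7 sp3, C8 sp, C9 sp

C1: 4 σ bonds; 4 regions of electron density → sp3.
C2 — 2 σ bonds, plus two π bonds. Steric number 2, so sp.
C3 (2 σ bonds, plus two π bonds) has steric number 2: sp.
C4 — 4 σ bonds. Steric number 4, so sp3.
C5 carries 2 σ bonds, plus two π bonds, giving a steric number of 2, so it is sp.
C6 — 2 σ bonds, plus two π bonds. Steric number 2, so sp.
C7 carries 4 σ bonds, giving a steric number of 4, so it is sp3.
C8 is sp: 2 σ bonds, plus two π bonds, 2 electron-density regions.
C9 has 2 σ bonds, plus two π bonds: steric number 2 → sp.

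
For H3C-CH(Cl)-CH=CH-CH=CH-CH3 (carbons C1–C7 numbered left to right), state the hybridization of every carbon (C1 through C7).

C1 sp3, C2 sp3, C3 sp2, C4 sp2, C5 sp2, C6 sp2, C7 sp3

C1 (4 σ bonds) has steric number 4: sp3.
C2 (4 σ bonds) has steric number 4: sp3.
C3 — 3 σ bonds, plus one π bond. Steric number 3, so sp2.
C4 carries 3 σ bonds, plus one π bond, giving a steric number of 3, so it is sp2.
C5 has 3 σ bonds, plus one π bond: steric number 3 → sp2.
C6 carries 3 σ bonds, plus one π bond, giving a steric number of 3, so it is sp2.
C7 has 4 σ bonds: steric number 4 → sp3.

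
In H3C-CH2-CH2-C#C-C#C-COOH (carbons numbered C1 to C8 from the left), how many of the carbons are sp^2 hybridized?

C1: sp3
C2: sp3
C3: sp3
C4: sp
C5: sp
C6: sp
C7: sp
C8: sp2 ✓
C8 → 1 sp2 carbon.

1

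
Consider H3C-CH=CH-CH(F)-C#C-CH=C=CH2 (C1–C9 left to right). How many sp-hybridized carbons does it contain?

3

C1: sp3
C2: sp2
C3: sp2
C4: sp3
C5: sp ✓
C6: sp ✓
C7: sp2
C8: sp ✓
C9: sp2
C5, C6, C8 → 3 sp carbons.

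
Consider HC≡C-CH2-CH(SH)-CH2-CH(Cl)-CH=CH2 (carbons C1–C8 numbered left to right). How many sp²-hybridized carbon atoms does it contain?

2

C1: sp
C2: sp
C3: sp3
C4: sp3
C5: sp3
C6: sp3
C7: sp2 ✓
C8: sp2 ✓
C7, C8 → 2 sp2 carbons.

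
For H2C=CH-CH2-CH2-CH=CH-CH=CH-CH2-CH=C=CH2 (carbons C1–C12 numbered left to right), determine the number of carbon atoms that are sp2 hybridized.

8

C1: sp2 ✓
C2: sp2 ✓
C3: sp3
C4: sp3
C5: sp2 ✓
C6: sp2 ✓
C7: sp2 ✓
C8: sp2 ✓
C9: sp3
C10: sp2 ✓
C11: sp
C12: sp2 ✓
C1, C2, C5, C6, C7, C8, C10, C12 → 8 sp2 carbons.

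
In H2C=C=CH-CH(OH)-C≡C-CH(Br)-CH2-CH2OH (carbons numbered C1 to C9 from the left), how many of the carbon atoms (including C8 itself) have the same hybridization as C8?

4

C8 is sp3 (only σ bonds).
C1: sp2
C2: sp
C3: sp2
C4: sp3 ✓
C5: sp
C6: sp
C7: sp3 ✓
C8: sp3 ✓
C9: sp3 ✓
4 carbons are sp3.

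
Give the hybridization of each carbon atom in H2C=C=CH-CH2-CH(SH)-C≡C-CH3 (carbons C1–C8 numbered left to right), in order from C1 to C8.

C1: 3 σ bonds, plus one π bond — 3 electron domains, sp2.
C2: 2 σ bonds, plus two π bonds; 2 regions of electron density → sp.
C3: 3 σ bonds, plus one π bond — 3 electron domains, sp2.
C4: 4 σ bonds — 4 electron domains, sp3.
C5 (4 σ bonds) has steric number 4: sp3.
C6: 2 σ bonds, plus two π bonds — 2 electron domains, sp.
C7 carries 2 σ bonds, plus two π bonds, giving a steric number of 2, so it is sp.
C8 has 4 σ bonds: steric number 4 → sp3.

C1 sp2, C2 sp, C3 sp2, C4 sp3, C5 sp3, C6 sp, C7 sp, C8 sp3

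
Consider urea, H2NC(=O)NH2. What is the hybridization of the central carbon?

The central carbon is sp2: 3 σ bonds, plus one π bond, 3 electron-density regions.

sp2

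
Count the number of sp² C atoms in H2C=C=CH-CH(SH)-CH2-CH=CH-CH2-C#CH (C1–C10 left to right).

C1: sp2 ✓
C2: sp
C3: sp2 ✓
C4: sp3
C5: sp3
C6: sp2 ✓
C7: sp2 ✓
C8: sp3
C9: sp
C10: sp
C1, C3, C6, C7 → 4 sp2 carbons.

4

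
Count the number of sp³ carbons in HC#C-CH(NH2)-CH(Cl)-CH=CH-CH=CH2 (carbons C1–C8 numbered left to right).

2

C1: sp
C2: sp
C3: sp3 ✓
C4: sp3 ✓
C5: sp2
C6: sp2
C7: sp2
C8: sp2
C3, C4 → 2 sp3 carbons.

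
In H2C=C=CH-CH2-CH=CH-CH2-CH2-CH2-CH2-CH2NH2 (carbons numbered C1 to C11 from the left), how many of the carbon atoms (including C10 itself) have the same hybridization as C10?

6

C10 is sp3 (only σ bonds).
C1: sp2
C2: sp
C3: sp2
C4: sp3 ✓
C5: sp2
C6: sp2
C7: sp3 ✓
C8: sp3 ✓
C9: sp3 ✓
C10: sp3 ✓
C11: sp3 ✓
6 carbons are sp3.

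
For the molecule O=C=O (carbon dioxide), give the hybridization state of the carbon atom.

Two σ bonds, two π bonds → steric number 2 → sp.

sp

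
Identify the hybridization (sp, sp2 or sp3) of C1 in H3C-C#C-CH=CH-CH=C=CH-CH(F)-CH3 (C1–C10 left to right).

sp^3

C1: 4 σ bonds; 4 regions of electron density → sp3.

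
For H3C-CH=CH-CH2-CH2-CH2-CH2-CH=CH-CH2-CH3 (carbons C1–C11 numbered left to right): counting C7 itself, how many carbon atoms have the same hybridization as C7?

C7 is sp3 (only σ bonds).
C1: sp3 ✓
C2: sp2
C3: sp2
C4: sp3 ✓
C5: sp3 ✓
C6: sp3 ✓
C7: sp3 ✓
C8: sp2
C9: sp2
C10: sp3 ✓
C11: sp3 ✓
7 carbons are sp3.

7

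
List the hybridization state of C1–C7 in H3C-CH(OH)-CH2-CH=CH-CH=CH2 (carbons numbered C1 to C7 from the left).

C1 sp3, C2 sp3, C3 sp3, C4 sp2, C5 sp2, C6 sp2, C7 sp2

C1 has 4 σ bonds: steric number 4 → sp3.
C2 is sp3: 4 σ bonds, 4 electron-density regions.
C3 (4 σ bonds) has steric number 4: sp3.
C4 is sp2: 3 σ bonds, plus one π bond, 3 electron-density regions.
C5 is sp2: 3 σ bonds, plus one π bond, 3 electron-density regions.
C6 (3 σ bonds, plus one π bond) has steric number 3: sp2.
C7: 3 σ bonds, plus one π bond; 3 regions of electron density → sp2.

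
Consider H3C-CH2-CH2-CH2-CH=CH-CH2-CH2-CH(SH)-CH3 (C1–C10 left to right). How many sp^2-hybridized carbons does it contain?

2

C1: sp3
C2: sp3
C3: sp3
C4: sp3
C5: sp2 ✓
C6: sp2 ✓
C7: sp3
C8: sp3
C9: sp3
C10: sp3
C5, C6 → 2 sp2 carbons.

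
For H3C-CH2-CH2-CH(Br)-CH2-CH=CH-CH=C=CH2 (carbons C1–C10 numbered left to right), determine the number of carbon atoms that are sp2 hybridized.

C1: sp3
C2: sp3
C3: sp3
C4: sp3
C5: sp3
C6: sp2 ✓
C7: sp2 ✓
C8: sp2 ✓
C9: sp
C10: sp2 ✓
C6, C7, C8, C10 → 4 sp2 carbons.

4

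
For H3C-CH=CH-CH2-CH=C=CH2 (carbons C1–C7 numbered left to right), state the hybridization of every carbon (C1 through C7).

C1 has 4 σ bonds: steric number 4 → sp3.
C2 — 3 σ bonds, plus one π bond. Steric number 3, so sp2.
C3 carries 3 σ bonds, plus one π bond, giving a steric number of 3, so it is sp2.
C4 is sp3: 4 σ bonds, 4 electron-density regions.
C5: 3 σ bonds, plus one π bond; 3 regions of electron density → sp2.
C6 (2 σ bonds, plus two π bonds) has steric number 2: sp.
C7 has 3 σ bonds, plus one π bond: steric number 3 → sp2.

C1 sp3, C2 sp2, C3 sp2, C4 sp3, C5 sp2, C6 sp, C7 sp2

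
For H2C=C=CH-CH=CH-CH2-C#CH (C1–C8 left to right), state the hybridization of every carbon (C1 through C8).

C1: 3 σ bonds, plus one π bond; 3 regions of electron density → sp2.
C2 carries 2 σ bonds, plus two π bonds, giving a steric number of 2, so it is sp.
C3 carries 3 σ bonds, plus one π bond, giving a steric number of 3, so it is sp2.
C4: 3 σ bonds, plus one π bond — 3 electron domains, sp2.
C5 is sp2: 3 σ bonds, plus one π bond, 3 electron-density regions.
C6: 4 σ bonds; 4 regions of electron density → sp3.
C7: 2 σ bonds, plus two π bonds — 2 electron domains, sp.
C8: 2 σ bonds, plus two π bonds; 2 regions of electron density → sp.

C1 sp2, C2 sp, C3 sp2, C4 sp2, C5 sp2, C6 sp3, C7 sp, C8 sp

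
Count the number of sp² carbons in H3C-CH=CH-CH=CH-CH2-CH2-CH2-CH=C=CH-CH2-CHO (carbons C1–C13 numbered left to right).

C1: sp3
C2: sp2 ✓
C3: sp2 ✓
C4: sp2 ✓
C5: sp2 ✓
C6: sp3
C7: sp3
C8: sp3
C9: sp2 ✓
C10: sp
C11: sp2 ✓
C12: sp3
C13: sp2 ✓
C2, C3, C4, C5, C9, C11, C13 → 7 sp2 carbons.

7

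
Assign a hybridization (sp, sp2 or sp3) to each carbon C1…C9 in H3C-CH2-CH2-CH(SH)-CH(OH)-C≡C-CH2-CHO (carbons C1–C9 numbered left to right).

C1 — 4 σ bonds. Steric number 4, so sp3.
C2 has 4 σ bonds: steric number 4 → sp3.
C3 has 4 σ bonds: steric number 4 → sp3.
C4 has 4 σ bonds: steric number 4 → sp3.
C5 has 4 σ bonds: steric number 4 → sp3.
C6 — 2 σ bonds, plus two π bonds. Steric number 2, so sp.
C7 carries 2 σ bonds, plus two π bonds, giving a steric number of 2, so it is sp.
C8 carries 4 σ bonds, giving a steric number of 4, so it is sp3.
C9 has 3 σ bonds, plus one π bond: steric number 3 → sp2.

C1 sp3, C2 sp3, C3 sp3, C4 sp3, C5 sp3, C6 sp, C7 sp, C8 sp3, C9 sp2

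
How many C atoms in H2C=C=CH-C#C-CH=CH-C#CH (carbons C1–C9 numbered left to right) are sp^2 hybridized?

4

C1: sp2 ✓
C2: sp
C3: sp2 ✓
C4: sp
C5: sp
C6: sp2 ✓
C7: sp2 ✓
C8: sp
C9: sp
C1, C3, C6, C7 → 4 sp2 carbons.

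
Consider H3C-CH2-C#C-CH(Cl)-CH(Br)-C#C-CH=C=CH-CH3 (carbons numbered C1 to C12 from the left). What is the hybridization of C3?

sp

C3 (2 σ bonds, plus two π bonds) has steric number 2: sp.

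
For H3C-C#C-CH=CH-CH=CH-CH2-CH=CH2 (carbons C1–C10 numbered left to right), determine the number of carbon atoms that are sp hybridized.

2

C1: sp3
C2: sp ✓
C3: sp ✓
C4: sp2
C5: sp2
C6: sp2
C7: sp2
C8: sp3
C9: sp2
C10: sp2
C2, C3 → 2 sp carbons.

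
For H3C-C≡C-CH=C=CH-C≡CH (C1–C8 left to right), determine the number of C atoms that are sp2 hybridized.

C1: sp3
C2: sp
C3: sp
C4: sp2 ✓
C5: sp
C6: sp2 ✓
C7: sp
C8: sp
C4, C6 → 2 sp2 carbons.

2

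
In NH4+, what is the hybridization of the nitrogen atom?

Four σ bonds, no lone pair → sp3, tetrahedral.

sp³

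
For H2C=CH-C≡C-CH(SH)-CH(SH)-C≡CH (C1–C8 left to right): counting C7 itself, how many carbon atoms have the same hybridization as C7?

C7 is sp (two π bonds).
C1: sp2
C2: sp2
C3: sp ✓
C4: sp ✓
C5: sp3
C6: sp3
C7: sp ✓
C8: sp ✓
4 carbons are sp.

4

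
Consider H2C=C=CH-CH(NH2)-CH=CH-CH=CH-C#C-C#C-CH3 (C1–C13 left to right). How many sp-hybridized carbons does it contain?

5

C1: sp2
C2: sp ✓
C3: sp2
C4: sp3
C5: sp2
C6: sp2
C7: sp2
C8: sp2
C9: sp ✓
C10: sp ✓
C11: sp ✓
C12: sp ✓
C13: sp3
C2, C9, C10, C11, C12 → 5 sp carbons.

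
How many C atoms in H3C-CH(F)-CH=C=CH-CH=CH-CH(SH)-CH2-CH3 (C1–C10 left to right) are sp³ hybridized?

C1: sp3 ✓
C2: sp3 ✓
C3: sp2
C4: sp
C5: sp2
C6: sp2
C7: sp2
C8: sp3 ✓
C9: sp3 ✓
C10: sp3 ✓
C1, C2, C8, C9, C10 → 5 sp3 carbons.

5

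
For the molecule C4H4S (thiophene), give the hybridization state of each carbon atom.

sp2

Each carbon atom is sp2: 3 σ bonds, plus one π bond, 3 electron-density regions.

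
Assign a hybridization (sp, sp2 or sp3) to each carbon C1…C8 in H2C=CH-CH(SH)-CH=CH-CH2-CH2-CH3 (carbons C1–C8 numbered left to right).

C1 sp2, C2 sp2, C3 sp3, C4 sp2, C5 sp2, C6 sp3, C7 sp3, C8 sp3

C1 carries 3 σ bonds, plus one π bond, giving a steric number of 3, so it is sp2.
C2: 3 σ bonds, plus one π bond; 3 regions of electron density → sp2.
C3 — 4 σ bonds. Steric number 4, so sp3.
C4 (3 σ bonds, plus one π bond) has steric number 3: sp2.
C5: 3 σ bonds, plus one π bond; 3 regions of electron density → sp2.
C6: 4 σ bonds — 4 electron domains, sp3.
C7 has 4 σ bonds: steric number 4 → sp3.
C8 carries 4 σ bonds, giving a steric number of 4, so it is sp3.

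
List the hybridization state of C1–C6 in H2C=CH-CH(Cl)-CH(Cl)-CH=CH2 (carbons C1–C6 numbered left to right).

C1 sp2, C2 sp2, C3 sp3, C4 sp3, C5 sp2, C6 sp2

C1 has 3 σ bonds, plus one π bond: steric number 3 → sp2.
C2 carries 3 σ bonds, plus one π bond, giving a steric number of 3, so it is sp2.
C3 carries 4 σ bonds, giving a steric number of 4, so it is sp3.
C4 has 4 σ bonds: steric number 4 → sp3.
C5 — 3 σ bonds, plus one π bond. Steric number 3, so sp2.
C6 — 3 σ bonds, plus one π bond. Steric number 3, so sp2.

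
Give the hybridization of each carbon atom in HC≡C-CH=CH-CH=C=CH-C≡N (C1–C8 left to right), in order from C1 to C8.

C1: 2 σ bonds, plus two π bonds; 2 regions of electron density → sp.
C2 — 2 σ bonds, plus two π bonds. Steric number 2, so sp.
C3 has 3 σ bonds, plus one π bond: steric number 3 → sp2.
C4 is sp2: 3 σ bonds, plus one π bond, 3 electron-density regions.
C5 — 3 σ bonds, plus one π bond. Steric number 3, so sp2.
C6: 2 σ bonds, plus two π bonds — 2 electron domains, sp.
C7: 3 σ bonds, plus one π bond — 3 electron domains, sp2.
C8 carries 2 σ bonds, plus two π bonds, giving a steric number of 2, so it is sp.

C1 sp, C2 sp, C3 sp2, C4 sp2, C5 sp2, C6 sp, C7 sp2, C8 sp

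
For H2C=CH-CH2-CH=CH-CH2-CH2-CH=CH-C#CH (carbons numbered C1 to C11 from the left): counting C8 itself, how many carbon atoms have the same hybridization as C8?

C8 is sp2 (one π bond).
C1: sp2 ✓
C2: sp2 ✓
C3: sp3
C4: sp2 ✓
C5: sp2 ✓
C6: sp3
C7: sp3
C8: sp2 ✓
C9: sp2 ✓
C10: sp
C11: sp
6 carbons are sp2.

6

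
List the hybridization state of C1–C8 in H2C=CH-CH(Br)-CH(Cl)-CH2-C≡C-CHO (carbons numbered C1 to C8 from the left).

C1: 3 σ bonds, plus one π bond; 3 regions of electron density → sp2.
C2: 3 σ bonds, plus one π bond — 3 electron domains, sp2.
C3 has 4 σ bonds: steric number 4 → sp3.
C4 has 4 σ bonds: steric number 4 → sp3.
C5 (4 σ bonds) has steric number 4: sp3.
C6: 2 σ bonds, plus two π bonds — 2 electron domains, sp.
C7 (2 σ bonds, plus two π bonds) has steric number 2: sp.
C8 (3 σ bonds, plus one π bond) has steric number 3: sp2.

C1 sp2, C2 sp2, C3 sp3, C4 sp3, C5 sp3, C6 sp, C7 sp, C8 sp2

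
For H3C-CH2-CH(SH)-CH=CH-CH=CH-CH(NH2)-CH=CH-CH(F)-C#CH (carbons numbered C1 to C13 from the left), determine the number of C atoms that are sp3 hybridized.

C1: sp3 ✓
C2: sp3 ✓
C3: sp3 ✓
C4: sp2
C5: sp2
C6: sp2
C7: sp2
C8: sp3 ✓
C9: sp2
C10: sp2
C11: sp3 ✓
C12: sp
C13: sp
C1, C2, C3, C8, C11 → 5 sp3 carbons.

5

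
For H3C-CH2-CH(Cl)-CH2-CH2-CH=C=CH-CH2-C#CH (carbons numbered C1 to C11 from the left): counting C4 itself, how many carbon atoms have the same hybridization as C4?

C4 is sp3 (only σ bonds).
C1: sp3 ✓
C2: sp3 ✓
C3: sp3 ✓
C4: sp3 ✓
C5: sp3 ✓
C6: sp2
C7: sp
C8: sp2
C9: sp3 ✓
C10: sp
C11: sp
6 carbons are sp3.

6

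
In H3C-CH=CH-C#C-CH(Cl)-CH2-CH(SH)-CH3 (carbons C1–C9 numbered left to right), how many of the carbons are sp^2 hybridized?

C1: sp3
C2: sp2 ✓
C3: sp2 ✓
C4: sp
C5: sp
C6: sp3
C7: sp3
C8: sp3
C9: sp3
C2, C3 → 2 sp2 carbons.

2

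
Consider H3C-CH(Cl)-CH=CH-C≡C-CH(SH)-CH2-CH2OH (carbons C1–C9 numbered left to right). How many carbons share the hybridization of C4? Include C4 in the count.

2

C4 is sp2 (one π bond).
C1: sp3
C2: sp3
C3: sp2 ✓
C4: sp2 ✓
C5: sp
C6: sp
C7: sp3
C8: sp3
C9: sp3
2 carbons are sp2.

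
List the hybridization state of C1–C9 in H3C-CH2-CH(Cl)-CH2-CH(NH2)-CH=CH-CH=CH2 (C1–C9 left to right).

C1 sp3, C2 sp3, C3 sp3, C4 sp3, C5 sp3, C6 sp2, C7 sp2, C8 sp2, C9 sp2

C1 (4 σ bonds) has steric number 4: sp3.
C2 (4 σ bonds) has steric number 4: sp3.
C3 is sp3: 4 σ bonds, 4 electron-density regions.
C4 is sp3: 4 σ bonds, 4 electron-density regions.
C5 is sp3: 4 σ bonds, 4 electron-density regions.
C6 has 3 σ bonds, plus one π bond: steric number 3 → sp2.
C7 — 3 σ bonds, plus one π bond. Steric number 3, so sp2.
C8 (3 σ bonds, plus one π bond) has steric number 3: sp2.
C9 (3 σ bonds, plus one π bond) has steric number 3: sp2.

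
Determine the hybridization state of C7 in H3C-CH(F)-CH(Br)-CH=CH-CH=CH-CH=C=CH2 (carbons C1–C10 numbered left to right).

C7 has 3 σ bonds, plus one π bond: steric number 3 → sp2.

sp^2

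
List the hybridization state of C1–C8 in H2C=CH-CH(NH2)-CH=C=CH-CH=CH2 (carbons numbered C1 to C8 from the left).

C1: 3 σ bonds, plus one π bond; 3 regions of electron density → sp2.
C2: 3 σ bonds, plus one π bond — 3 electron domains, sp2.
C3: 4 σ bonds; 4 regions of electron density → sp3.
C4: 3 σ bonds, plus one π bond; 3 regions of electron density → sp2.
C5 is sp: 2 σ bonds, plus two π bonds, 2 electron-density regions.
C6 carries 3 σ bonds, plus one π bond, giving a steric number of 3, so it is sp2.
C7 (3 σ bonds, plus one π bond) has steric number 3: sp2.
C8 is sp2: 3 σ bonds, plus one π bond, 3 electron-density regions.

C1 sp2, C2 sp2, C3 sp3, C4 sp2, C5 sp, C6 sp2, C7 sp2, C8 sp2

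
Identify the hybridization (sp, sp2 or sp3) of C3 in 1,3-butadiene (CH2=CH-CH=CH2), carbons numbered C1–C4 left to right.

C3 is sp2: 3 σ bonds, plus one π bond, 3 electron-density regions.

sp²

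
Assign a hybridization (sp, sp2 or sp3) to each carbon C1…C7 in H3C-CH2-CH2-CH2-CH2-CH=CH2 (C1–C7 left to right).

C1 sp3, C2 sp3, C3 sp3, C4 sp3, C5 sp3, C6 sp2, C7 sp2

C1 — 4 σ bonds. Steric number 4, so sp3.
C2 has 4 σ bonds: steric number 4 → sp3.
C3 — 4 σ bonds. Steric number 4, so sp3.
C4 carries 4 σ bonds, giving a steric number of 4, so it is sp3.
C5: 4 σ bonds; 4 regions of electron density → sp3.
C6 (3 σ bonds, plus one π bond) has steric number 3: sp2.
C7 carries 3 σ bonds, plus one π bond, giving a steric number of 3, so it is sp2.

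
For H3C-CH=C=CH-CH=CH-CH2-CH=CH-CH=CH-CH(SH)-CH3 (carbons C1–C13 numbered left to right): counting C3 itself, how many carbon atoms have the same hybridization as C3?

1

C3 is sp (two π bonds).
C1: sp3
C2: sp2
C3: sp ✓
C4: sp2
C5: sp2
C6: sp2
C7: sp3
C8: sp2
C9: sp2
C10: sp2
C11: sp2
C12: sp3
C13: sp3
1 carbon is sp.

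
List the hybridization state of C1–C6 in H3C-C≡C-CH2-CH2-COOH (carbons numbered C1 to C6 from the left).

C1 sp3, C2 sp, C3 sp, C4 sp3, C5 sp3, C6 sp2

C1 carries 4 σ bonds, giving a steric number of 4, so it is sp3.
C2 (2 σ bonds, plus two π bonds) has steric number 2: sp.
C3 has 2 σ bonds, plus two π bonds: steric number 2 → sp.
C4 has 4 σ bonds: steric number 4 → sp3.
C5: 4 σ bonds; 4 regions of electron density → sp3.
C6 has 3 σ bonds, plus one π bond: steric number 3 → sp2.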